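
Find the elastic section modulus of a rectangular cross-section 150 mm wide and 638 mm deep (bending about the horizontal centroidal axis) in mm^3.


S = b * h^2 / 6
= 150 * 638^2 / 6
= 150 * 407044 / 6
= 10176100.0 mm^3

10176100.0 mm^3


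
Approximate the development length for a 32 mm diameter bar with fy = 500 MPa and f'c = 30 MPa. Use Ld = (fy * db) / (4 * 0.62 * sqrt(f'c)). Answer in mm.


Ld = (fy * db) / (4 * 0.62 * sqrt(f'c))
= (500 * 32) / (4 * 0.62 * sqrt(30))
= 16000 / 13.5835
= 1177.9 mm

1177.9 mm


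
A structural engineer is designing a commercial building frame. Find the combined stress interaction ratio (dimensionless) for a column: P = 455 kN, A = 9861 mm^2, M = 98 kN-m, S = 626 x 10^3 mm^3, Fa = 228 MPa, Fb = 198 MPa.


f_a = P / A = 455000.0 / 9861 = 46.1414 MPa
f_b = M / S = 98000000.0 / 626000.0 = 156.5495 MPa
Ratio = f_a / Fa + f_b / Fb
= 46.1414 / 228 + 156.5495 / 198
= 0.993 (dimensionless)

0.993 (dimensionless)


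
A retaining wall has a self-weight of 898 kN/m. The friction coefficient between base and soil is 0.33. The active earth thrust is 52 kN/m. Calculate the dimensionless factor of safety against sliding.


Resisting force = mu * W = 0.33 * 898 = 296.34 kN/m
FOS = Resisting / Driving = 296.34 / 52
= 5.6988 (dimensionless)

5.6988 (dimensionless)


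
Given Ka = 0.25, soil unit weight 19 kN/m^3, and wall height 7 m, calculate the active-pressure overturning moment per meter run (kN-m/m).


Pa = 0.5 * Ka * gamma * H^2
= 0.5 * 0.25 * 19 * 7^2
= 116.375 kN/m
Arm = H / 3 = 7 / 3 = 2.3333 m
Mo = Pa * arm = Pa * H / 3 = 116.375 * 7 / 3 = 271.5417 kN-m/m

271.5417 kN-m/m


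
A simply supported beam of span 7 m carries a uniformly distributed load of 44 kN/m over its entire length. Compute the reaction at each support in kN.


Total load = w * L = 44 * 7 = 308 kN
By symmetry, each reaction R = total / 2 = 308 / 2 = 154.0 kN

154.0 kN


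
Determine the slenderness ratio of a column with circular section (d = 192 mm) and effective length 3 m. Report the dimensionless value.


Radius of gyration r = d / 4 = 192 / 4 = 48.0 mm
L_eff = 3000.0 mm
Slenderness ratio = L / r = 3000.0 / 48.0 = 62.5 (dimensionless)

62.5 (dimensionless)


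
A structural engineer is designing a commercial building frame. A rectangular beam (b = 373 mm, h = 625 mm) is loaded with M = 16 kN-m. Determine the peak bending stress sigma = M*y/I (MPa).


I = b * h^3 / 12 = 373 * 625^3 / 12 = 7588704427.08 mm^4
y = h / 2 = 625 / 2 = 312.5 mm
M = 16 kN-m = 16000000.0 N-mm
sigma = M * y / I = 16000000.0 * 312.5 / 7588704427.08
= 0.66 MPa

0.66 MPa


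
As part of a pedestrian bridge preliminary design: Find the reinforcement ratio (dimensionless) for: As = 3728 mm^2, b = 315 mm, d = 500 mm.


rho = As / (b * d)
= 3728 / (315 * 500)
= 3728 / 157500
= 0.02367 (dimensionless)

0.02367 (dimensionless)


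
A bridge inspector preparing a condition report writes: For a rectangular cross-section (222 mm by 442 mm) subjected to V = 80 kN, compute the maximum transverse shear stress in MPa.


A = b * h = 222 * 442 = 98124 mm^2
V = 80 kN = 80000.0 N
tau_max = 1.5 * V / A = 1.5 * 80000.0 / 98124
= 1.2229 MPa

1.2229 MPa


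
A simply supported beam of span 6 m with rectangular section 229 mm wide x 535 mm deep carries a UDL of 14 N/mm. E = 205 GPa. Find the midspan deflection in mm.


I = 229 * 535^3 / 12 = 2922237989.58 mm^4
L = 6000.0 mm, w = 14 N/mm, E = 205000.0 MPa
delta = 5 * w * L^4 / (384 * E * I)
= 5 * 14 * 6000.0^4 / (384 * 205000.0 * 2922237989.58)
= 0.3944 mm

0.3944 mm


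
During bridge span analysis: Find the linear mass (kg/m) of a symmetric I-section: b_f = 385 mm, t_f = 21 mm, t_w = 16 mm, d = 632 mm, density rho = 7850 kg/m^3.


A_flanges = 2 * 385 * 21 = 16170 mm^2
A_web = (632 - 2 * 21) * 16 = 9440 mm^2
A_total = 16170 + 9440 = 25610 mm^2 = 0.025610 m^2
Weight = rho * A = 7850 * 0.025610 = 201.0385 kg/m

201.0385 kg/m


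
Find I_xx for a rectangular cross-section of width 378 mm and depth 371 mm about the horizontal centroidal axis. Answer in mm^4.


I = b * h^3 / 12
= 378 * 371^3 / 12
= 378 * 51064811 / 12
= 1608541546.5 mm^4

1608541546.5 mm^4


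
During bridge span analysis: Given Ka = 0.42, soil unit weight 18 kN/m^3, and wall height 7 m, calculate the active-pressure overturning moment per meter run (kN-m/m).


Pa = 0.5 * Ka * gamma * H^2
= 0.5 * 0.42 * 18 * 7^2
= 185.22 kN/m
Arm = H / 3 = 7 / 3 = 2.3333 m
Mo = Pa * arm = Pa * H / 3 = 185.22 * 7 / 3 = 432.18 kN-m/m

432.18 kN-m/m


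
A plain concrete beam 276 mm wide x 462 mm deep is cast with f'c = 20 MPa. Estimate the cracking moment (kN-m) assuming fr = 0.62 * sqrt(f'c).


fr = 0.62 * sqrt(20) = 0.62 * 4.4721 = 2.7727 MPa
I = 276 * 462^3 / 12 = 2268055944.0 mm^4
y_t = 231.0 mm
M_cr = fr * I / y_t = 2.7727 * 2268055944.0 / 231.0 N-mm
= 27.2238 kN-m

27.2238 kN-m


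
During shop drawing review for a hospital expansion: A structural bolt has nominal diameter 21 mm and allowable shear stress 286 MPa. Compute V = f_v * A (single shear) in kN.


A = pi * d^2 / 4 = pi * 21^2 / 4 = 346.3606 mm^2
V = f_v * A / 1000 = 286 * 346.3606 / 1000
= 99.0591 kN

99.0591 kN


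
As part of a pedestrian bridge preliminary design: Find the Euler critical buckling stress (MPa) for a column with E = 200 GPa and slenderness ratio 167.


sigma_cr = pi^2 * E / lambda^2
= 9.8696 * 200000.0 / 167^2
= 9.8696 * 200000.0 / 27889
= 70.7778 MPa

70.7778 MPa


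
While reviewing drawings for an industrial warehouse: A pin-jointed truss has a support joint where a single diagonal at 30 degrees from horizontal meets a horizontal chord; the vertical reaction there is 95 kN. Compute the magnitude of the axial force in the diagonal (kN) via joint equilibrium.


At the joint, only the diagonal has a vertical component, so vertical equilibrium gives:
F * sin(30) = 95
F = 95 / sin(30)
= 95 / 0.5
= 190.0 kN

190.0 kN


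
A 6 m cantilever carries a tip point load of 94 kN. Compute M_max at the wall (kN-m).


For a cantilever with a point load at the free end:
M_max = P * L = 94 * 6 = 564 kN-m

564 kN-m


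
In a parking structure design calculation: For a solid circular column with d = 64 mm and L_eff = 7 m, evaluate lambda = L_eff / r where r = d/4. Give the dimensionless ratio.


Radius of gyration r = d / 4 = 64 / 4 = 16.0 mm
L_eff = 7000.0 mm
Slenderness ratio = L / r = 7000.0 / 16.0 = 437.5 (dimensionless)

437.5 (dimensionless)


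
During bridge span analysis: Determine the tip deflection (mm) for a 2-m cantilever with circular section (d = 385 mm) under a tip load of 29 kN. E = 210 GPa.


I = pi * d^4 / 64 = pi * 385^4 / 64 = 1078481790.6 mm^4
L = 2000.0 mm, P = 29000.0 N, E = 210000.0 MPa
delta = P * L^3 / (3 * E * I)
= 29000.0 * 2000.0^3 / (3 * 210000.0 * 1078481790.6)
= 0.3415 mm

0.3415 mm


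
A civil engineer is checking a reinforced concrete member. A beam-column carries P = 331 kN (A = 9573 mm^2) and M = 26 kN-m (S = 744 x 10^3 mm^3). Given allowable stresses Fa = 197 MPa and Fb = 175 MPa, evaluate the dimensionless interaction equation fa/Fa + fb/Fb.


f_a = P / A = 331000.0 / 9573 = 34.5764 MPa
f_b = M / S = 26000000.0 / 744000.0 = 34.9462 MPa
Ratio = f_a / Fa + f_b / Fb
= 34.5764 / 197 + 34.9462 / 175
= 0.3752 (dimensionless)

0.3752 (dimensionless)


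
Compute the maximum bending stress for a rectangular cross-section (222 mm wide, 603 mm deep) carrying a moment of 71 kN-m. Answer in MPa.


I = b * h^3 / 12 = 222 * 603^3 / 12 = 4056240199.5 mm^4
y = h / 2 = 603 / 2 = 301.5 mm
M = 71 kN-m = 71000000.0 N-mm
sigma = M * y / I = 71000000.0 * 301.5 / 4056240199.5
= 5.28 MPa

5.28 MPa


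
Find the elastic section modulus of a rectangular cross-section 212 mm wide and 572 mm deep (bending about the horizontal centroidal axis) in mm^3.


S = b * h^2 / 6
= 212 * 572^2 / 6
= 212 * 327184 / 6
= 11560501.33 mm^3

11560501.33 mm^3


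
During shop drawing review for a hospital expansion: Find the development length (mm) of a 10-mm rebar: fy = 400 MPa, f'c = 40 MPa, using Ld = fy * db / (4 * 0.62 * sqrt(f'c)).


Ld = (fy * db) / (4 * 0.62 * sqrt(f'c))
= (400 * 10) / (4 * 0.62 * sqrt(40))
= 4000 / 15.6849
= 255.02 mm

255.02 mm


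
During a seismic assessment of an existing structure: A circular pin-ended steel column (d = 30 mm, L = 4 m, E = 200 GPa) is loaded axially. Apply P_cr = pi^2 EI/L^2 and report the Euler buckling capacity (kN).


I = pi * d^4 / 64 = 39760.78 mm^4
L = 4000.0 mm
P_cr = pi^2 * E * I / L^2
= 9.8696 * 200000.0 * 39760.78 / 4000.0^2
= 4905.29 N = 4.9053 kN

4.9053 kN


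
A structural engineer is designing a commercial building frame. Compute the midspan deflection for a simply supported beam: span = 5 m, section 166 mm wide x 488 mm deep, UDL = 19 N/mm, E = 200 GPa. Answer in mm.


I = 166 * 488^3 / 12 = 1607630762.67 mm^4
L = 5000.0 mm, w = 19 N/mm, E = 200000.0 MPa
delta = 5 * w * L^4 / (384 * E * I)
= 5 * 19 * 5000.0^4 / (384 * 200000.0 * 1607630762.67)
= 0.4809 mm

0.4809 mm


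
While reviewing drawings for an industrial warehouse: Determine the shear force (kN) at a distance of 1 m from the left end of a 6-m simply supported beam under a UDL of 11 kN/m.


R_A = w * L / 2 = 11 * 6 / 2 = 33.0 kN
V(x) = R_A - w * x = 33.0 - 11 * 1
= 22.0 kN

22.0 kN


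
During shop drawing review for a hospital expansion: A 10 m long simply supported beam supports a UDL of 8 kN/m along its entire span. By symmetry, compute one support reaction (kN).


Total load = w * L = 8 * 10 = 80 kN
By symmetry, each reaction R = total / 2 = 80 / 2 = 40.0 kN

40.0 kN


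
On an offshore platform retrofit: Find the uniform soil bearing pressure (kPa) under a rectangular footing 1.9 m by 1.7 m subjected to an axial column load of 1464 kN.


A = 1.9 * 1.7 = 3.23 m^2
q = P / A = 1464 / 3.23
= 453.2508 kPa

453.2508 kPa


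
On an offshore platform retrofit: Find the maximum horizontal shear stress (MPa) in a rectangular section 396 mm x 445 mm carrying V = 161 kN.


A = b * h = 396 * 445 = 176220 mm^2
V = 161 kN = 161000.0 N
tau_max = 1.5 * V / A = 1.5 * 161000.0 / 176220
= 1.3704 MPa

1.3704 MPa


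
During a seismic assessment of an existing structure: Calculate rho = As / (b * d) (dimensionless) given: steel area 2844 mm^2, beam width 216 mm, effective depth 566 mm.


rho = As / (b * d)
= 2844 / (216 * 566)
= 2844 / 122256
= 0.023263 (dimensionless)

0.023263 (dimensionless)


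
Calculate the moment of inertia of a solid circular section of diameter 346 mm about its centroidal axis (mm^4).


r = d / 2 = 346 / 2 = 173.0 mm
I = pi * r^4 / 4 = pi * 173.0^4 / 4
= 703516510.07 mm^4

703516510.07 mm^4


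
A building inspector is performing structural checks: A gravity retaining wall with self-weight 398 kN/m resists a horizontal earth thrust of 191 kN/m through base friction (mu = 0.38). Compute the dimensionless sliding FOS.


Resisting force = mu * W = 0.38 * 398 = 151.24 kN/m
FOS = Resisting / Driving = 151.24 / 191
= 0.7918 (dimensionless)

0.7918 (dimensionless)


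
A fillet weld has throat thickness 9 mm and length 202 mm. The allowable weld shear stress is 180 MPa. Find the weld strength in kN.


Strength = throat * length * allowable stress
= 9 * 202 * 180 N
= 327240 N
= 327.24 kN

327.24 kN


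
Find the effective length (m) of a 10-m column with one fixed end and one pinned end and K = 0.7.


L_eff = K * L
= 0.7 * 10
= 7.0 m

7.0 m


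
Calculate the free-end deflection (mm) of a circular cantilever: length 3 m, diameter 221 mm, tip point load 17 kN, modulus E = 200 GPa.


I = pi * d^4 / 64 = pi * 221^4 / 64 = 117095173.24 mm^4
L = 3000.0 mm, P = 17000.0 N, E = 200000.0 MPa
delta = P * L^3 / (3 * E * I)
= 17000.0 * 3000.0^3 / (3 * 200000.0 * 117095173.24)
= 6.5331 mm

6.5331 mm


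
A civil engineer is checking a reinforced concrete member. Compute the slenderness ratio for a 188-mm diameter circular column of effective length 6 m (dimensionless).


Radius of gyration r = d / 4 = 188 / 4 = 47.0 mm
L_eff = 6000.0 mm
Slenderness ratio = L / r = 6000.0 / 47.0 = 127.66 (dimensionless)

127.66 (dimensionless)


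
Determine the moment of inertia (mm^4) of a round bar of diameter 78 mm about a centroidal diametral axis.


r = d / 2 = 78 / 2 = 39.0 mm
I = pi * r^4 / 4 = pi * 39.0^4 / 4
= 1816972.31 mm^4

1816972.31 mm^4


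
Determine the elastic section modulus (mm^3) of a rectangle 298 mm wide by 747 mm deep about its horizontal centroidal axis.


S = b * h^2 / 6
= 298 * 747^2 / 6
= 298 * 558009 / 6
= 27714447.0 mm^3

27714447.0 mm^3


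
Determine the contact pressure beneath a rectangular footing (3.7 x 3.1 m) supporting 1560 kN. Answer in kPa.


A = 3.7 * 3.1 = 11.47 m^2
q = P / A = 1560 / 11.47
= 136.007 kPa

136.007 kPa


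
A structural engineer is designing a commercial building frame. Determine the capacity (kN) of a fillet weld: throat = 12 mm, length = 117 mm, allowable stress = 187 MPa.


Strength = throat * length * allowable stress
= 12 * 117 * 187 N
= 262548 N
= 262.55 kN

262.55 kN


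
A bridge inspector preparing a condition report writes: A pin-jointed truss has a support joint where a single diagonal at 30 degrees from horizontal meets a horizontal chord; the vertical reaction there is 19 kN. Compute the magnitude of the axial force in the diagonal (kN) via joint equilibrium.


At the joint, only the diagonal has a vertical component, so vertical equilibrium gives:
F * sin(30) = 19
F = 19 / sin(30)
= 19 / 0.5
= 38.0 kN

38.0 kN


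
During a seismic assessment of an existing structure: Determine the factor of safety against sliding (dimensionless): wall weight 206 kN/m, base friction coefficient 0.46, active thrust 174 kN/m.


Resisting force = mu * W = 0.46 * 206 = 94.76 kN/m
FOS = Resisting / Driving = 94.76 / 174
= 0.5446 (dimensionless)

0.5446 (dimensionless)


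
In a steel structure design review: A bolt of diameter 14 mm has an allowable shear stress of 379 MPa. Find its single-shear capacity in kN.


A = pi * d^2 / 4 = pi * 14^2 / 4 = 153.938 mm^2
V = f_v * A / 1000 = 379 * 153.938 / 1000
= 58.3425 kN

58.3425 kN


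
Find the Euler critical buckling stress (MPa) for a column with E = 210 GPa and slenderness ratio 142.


sigma_cr = pi^2 * E / lambda^2
= 9.8696 * 210000.0 / 142^2
= 9.8696 * 210000.0 / 20164
= 102.788 MPa

102.788 MPa


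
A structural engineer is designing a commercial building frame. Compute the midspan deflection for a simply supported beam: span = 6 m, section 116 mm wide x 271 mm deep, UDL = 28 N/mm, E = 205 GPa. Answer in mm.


I = 116 * 271^3 / 12 = 192390939.67 mm^4
L = 6000.0 mm, w = 28 N/mm, E = 205000.0 MPa
delta = 5 * w * L^4 / (384 * E * I)
= 5 * 28 * 6000.0^4 / (384 * 205000.0 * 192390939.67)
= 11.9802 mm

11.9802 mm


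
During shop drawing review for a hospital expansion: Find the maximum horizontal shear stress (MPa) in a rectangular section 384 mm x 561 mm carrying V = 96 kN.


A = b * h = 384 * 561 = 215424 mm^2
V = 96 kN = 96000.0 N
tau_max = 1.5 * V / A = 1.5 * 96000.0 / 215424
= 0.6684 MPa

0.6684 MPa


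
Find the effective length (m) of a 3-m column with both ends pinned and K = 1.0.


L_eff = K * L
= 1.0 * 3
= 3.0 m

3.0 m


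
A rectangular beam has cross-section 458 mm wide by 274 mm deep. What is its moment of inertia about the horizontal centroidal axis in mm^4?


I = b * h^3 / 12
= 458 * 274^3 / 12
= 458 * 20570824 / 12
= 785119782.67 mm^4

785119782.67 mm^4


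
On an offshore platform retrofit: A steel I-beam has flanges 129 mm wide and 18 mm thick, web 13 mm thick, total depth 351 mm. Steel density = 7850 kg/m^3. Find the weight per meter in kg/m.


A_flanges = 2 * 129 * 18 = 4644 mm^2
A_web = (351 - 2 * 18) * 13 = 4095 mm^2
A_total = 4644 + 4095 = 8739 mm^2 = 0.008739 m^2
Weight = rho * A = 7850 * 0.008739 = 68.6012 kg/m

68.6012 kg/m


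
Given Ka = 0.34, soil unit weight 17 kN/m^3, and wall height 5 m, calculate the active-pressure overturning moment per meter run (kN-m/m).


Pa = 0.5 * Ka * gamma * H^2
= 0.5 * 0.34 * 17 * 5^2
= 72.25 kN/m
Arm = H / 3 = 5 / 3 = 1.6667 m
Mo = Pa * arm = Pa * H / 3 = 72.25 * 5 / 3 = 120.4167 kN-m/m

120.4167 kN-m/m


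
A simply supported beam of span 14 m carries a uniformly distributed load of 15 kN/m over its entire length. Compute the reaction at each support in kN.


Total load = w * L = 15 * 14 = 210 kN
By symmetry, each reaction R = total / 2 = 210 / 2 = 105.0 kN

105.0 kN


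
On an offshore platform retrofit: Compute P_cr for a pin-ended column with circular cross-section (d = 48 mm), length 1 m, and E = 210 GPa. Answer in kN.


I = pi * d^4 / 64 = 260576.26 mm^4
L = 1000.0 mm
P_cr = pi^2 * E * I / L^2
= 9.8696 * 210000.0 * 260576.26 / 1000.0^2
= 540074.77 N = 540.0748 kN

540.0748 kN


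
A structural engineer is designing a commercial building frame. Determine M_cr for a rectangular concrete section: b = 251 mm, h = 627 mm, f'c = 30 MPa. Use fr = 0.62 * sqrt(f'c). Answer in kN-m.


fr = 0.62 * sqrt(30) = 0.62 * 5.4772 = 3.3959 MPa
I = 251 * 627^3 / 12 = 5155788552.75 mm^4
y_t = 313.5 mm
M_cr = fr * I / y_t = 3.3959 * 5155788552.75 / 313.5 N-mm
= 55.8483 kN-m

55.8483 kN-m


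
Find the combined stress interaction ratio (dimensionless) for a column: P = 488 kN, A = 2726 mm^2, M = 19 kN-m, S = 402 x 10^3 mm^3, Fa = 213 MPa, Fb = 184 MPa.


f_a = P / A = 488000.0 / 2726 = 179.0169 MPa
f_b = M / S = 19000000.0 / 402000.0 = 47.2637 MPa
Ratio = f_a / Fa + f_b / Fb
= 179.0169 / 213 + 47.2637 / 184
= 1.0973 (dimensionless)

1.0973 (dimensionless)


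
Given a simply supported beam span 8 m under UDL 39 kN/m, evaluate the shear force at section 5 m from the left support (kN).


R_A = w * L / 2 = 39 * 8 / 2 = 156.0 kN
V(x) = R_A - w * x = 156.0 - 39 * 5
= -39.0 kN

-39.0 kN


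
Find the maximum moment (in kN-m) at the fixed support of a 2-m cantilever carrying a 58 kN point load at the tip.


For a cantilever with a point load at the free end:
M_max = P * L = 58 * 2 = 116 kN-m

116 kN-m


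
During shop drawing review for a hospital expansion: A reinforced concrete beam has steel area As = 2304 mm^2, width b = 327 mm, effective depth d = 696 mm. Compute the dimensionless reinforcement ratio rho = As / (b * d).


rho = As / (b * d)
= 2304 / (327 * 696)
= 2304 / 227592
= 0.010123 (dimensionless)

0.010123 (dimensionless)


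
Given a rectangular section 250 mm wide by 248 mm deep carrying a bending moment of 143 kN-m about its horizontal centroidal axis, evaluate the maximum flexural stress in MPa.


I = b * h^3 / 12 = 250 * 248^3 / 12 = 317770666.67 mm^4
y = h / 2 = 248 / 2 = 124.0 mm
M = 143 kN-m = 143000000.0 N-mm
sigma = M * y / I = 143000000.0 * 124.0 / 317770666.67
= 55.8 MPa

55.8 MPa


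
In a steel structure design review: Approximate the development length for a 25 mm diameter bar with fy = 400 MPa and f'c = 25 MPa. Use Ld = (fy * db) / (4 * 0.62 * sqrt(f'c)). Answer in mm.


Ld = (fy * db) / (4 * 0.62 * sqrt(f'c))
= (400 * 25) / (4 * 0.62 * sqrt(25))
= 10000 / 12.4
= 806.45 mm

806.45 mm


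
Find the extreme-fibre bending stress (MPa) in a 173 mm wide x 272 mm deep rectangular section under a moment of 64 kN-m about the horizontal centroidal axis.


I = b * h^3 / 12 = 173 * 272^3 / 12 = 290115925.33 mm^4
y = h / 2 = 272 / 2 = 136.0 mm
M = 64 kN-m = 64000000.0 N-mm
sigma = M * y / I = 64000000.0 * 136.0 / 290115925.33
= 30.0 MPa

30.0 MPa


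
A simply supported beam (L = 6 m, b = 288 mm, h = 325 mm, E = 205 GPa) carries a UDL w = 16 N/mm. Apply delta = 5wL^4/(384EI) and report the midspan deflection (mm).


I = 288 * 325^3 / 12 = 823875000.0 mm^4
L = 6000.0 mm, w = 16 N/mm, E = 205000.0 MPa
delta = 5 * w * L^4 / (384 * E * I)
= 5 * 16 * 6000.0^4 / (384 * 205000.0 * 823875000.0)
= 1.5986 mm

1.5986 mm


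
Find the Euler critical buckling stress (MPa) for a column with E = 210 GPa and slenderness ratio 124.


sigma_cr = pi^2 * E / lambda^2
= 9.8696 * 210000.0 / 124^2
= 9.8696 * 210000.0 / 15376
= 134.7956 MPa

134.7956 MPa


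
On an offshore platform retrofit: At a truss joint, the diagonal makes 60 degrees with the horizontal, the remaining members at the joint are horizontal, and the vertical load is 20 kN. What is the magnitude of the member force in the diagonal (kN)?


At the joint, only the diagonal has a vertical component, so vertical equilibrium gives:
F * sin(60) = 20
F = 20 / sin(60)
= 20 / 0.866025
= 23.09 kN

23.09 kN


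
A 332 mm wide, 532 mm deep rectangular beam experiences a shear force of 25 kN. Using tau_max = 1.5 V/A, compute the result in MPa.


A = b * h = 332 * 532 = 176624 mm^2
V = 25 kN = 25000.0 N
tau_max = 1.5 * V / A = 1.5 * 25000.0 / 176624
= 0.2123 MPa

0.2123 MPa


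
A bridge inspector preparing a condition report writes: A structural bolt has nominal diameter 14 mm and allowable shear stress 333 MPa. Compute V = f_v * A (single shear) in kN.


A = pi * d^2 / 4 = pi * 14^2 / 4 = 153.938 mm^2
V = f_v * A / 1000 = 333 * 153.938 / 1000
= 51.2614 kN

51.2614 kN


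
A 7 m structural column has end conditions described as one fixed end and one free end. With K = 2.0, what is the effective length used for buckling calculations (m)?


L_eff = K * L
= 2.0 * 7
= 14.0 m

14.0 m


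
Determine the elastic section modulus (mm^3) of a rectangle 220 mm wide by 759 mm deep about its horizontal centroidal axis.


S = b * h^2 / 6
= 220 * 759^2 / 6
= 220 * 576081 / 6
= 21122970.0 mm^3

21122970.0 mm^3


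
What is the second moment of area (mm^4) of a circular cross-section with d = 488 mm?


r = d / 2 = 488 / 2 = 244.0 mm
I = pi * r^4 / 4 = pi * 244.0^4 / 4
= 2783871511.58 mm^4

2783871511.58 mm^4


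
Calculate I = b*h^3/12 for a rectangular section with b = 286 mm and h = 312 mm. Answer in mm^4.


I = b * h^3 / 12
= 286 * 312^3 / 12
= 286 * 30371328 / 12
= 723849984.0 mm^4

723849984.0 mm^4


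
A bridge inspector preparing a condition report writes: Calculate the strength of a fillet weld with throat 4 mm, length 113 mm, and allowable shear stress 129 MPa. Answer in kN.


Strength = throat * length * allowable stress
= 4 * 113 * 129 N
= 58308 N
= 58.31 kN

58.31 kN


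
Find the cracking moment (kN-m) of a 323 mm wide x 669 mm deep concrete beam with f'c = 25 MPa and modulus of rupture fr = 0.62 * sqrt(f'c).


fr = 0.62 * sqrt(25) = 0.62 * 5.0 = 3.1 MPa
I = 323 * 669^3 / 12 = 8059342817.25 mm^4
y_t = 334.5 mm
M_cr = fr * I / y_t = 3.1 * 8059342817.25 / 334.5 N-mm
= 74.6905 kN-m

74.6905 kN-m


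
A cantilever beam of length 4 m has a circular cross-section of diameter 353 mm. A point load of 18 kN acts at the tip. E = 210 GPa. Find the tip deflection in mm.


I = pi * d^4 / 64 = pi * 353^4 / 64 = 762199606.57 mm^4
L = 4000.0 mm, P = 18000.0 N, E = 210000.0 MPa
delta = P * L^3 / (3 * E * I)
= 18000.0 * 4000.0^3 / (3 * 210000.0 * 762199606.57)
= 2.3991 mm

2.3991 mm


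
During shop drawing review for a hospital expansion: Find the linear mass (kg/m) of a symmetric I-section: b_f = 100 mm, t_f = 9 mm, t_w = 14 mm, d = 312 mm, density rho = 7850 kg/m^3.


A_flanges = 2 * 100 * 9 = 1800 mm^2
A_web = (312 - 2 * 9) * 14 = 4116 mm^2
A_total = 1800 + 4116 = 5916 mm^2 = 0.005916 m^2
Weight = rho * A = 7850 * 0.005916 = 46.4406 kg/m

46.4406 kg/m


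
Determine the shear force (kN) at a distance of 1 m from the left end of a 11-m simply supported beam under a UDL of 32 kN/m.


R_A = w * L / 2 = 32 * 11 / 2 = 176.0 kN
V(x) = R_A - w * x = 176.0 - 32 * 1
= 144.0 kN

144.0 kN


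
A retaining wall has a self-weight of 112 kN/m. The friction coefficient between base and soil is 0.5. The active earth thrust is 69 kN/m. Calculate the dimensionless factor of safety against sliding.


Resisting force = mu * W = 0.5 * 112 = 56.0 kN/m
FOS = Resisting / Driving = 56.0 / 69
= 0.8116 (dimensionless)

0.8116 (dimensionless)


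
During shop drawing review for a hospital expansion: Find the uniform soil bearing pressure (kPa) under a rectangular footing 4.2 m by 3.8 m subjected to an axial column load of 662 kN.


A = 4.2 * 3.8 = 15.96 m^2
q = P / A = 662 / 15.96
= 41.4787 kPa

41.4787 kPa


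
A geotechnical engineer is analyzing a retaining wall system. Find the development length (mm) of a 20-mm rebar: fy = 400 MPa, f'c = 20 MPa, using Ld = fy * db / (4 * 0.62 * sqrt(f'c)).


Ld = (fy * db) / (4 * 0.62 * sqrt(f'c))
= (400 * 20) / (4 * 0.62 * sqrt(20))
= 8000 / 11.0909
= 721.31 mm

721.31 mm


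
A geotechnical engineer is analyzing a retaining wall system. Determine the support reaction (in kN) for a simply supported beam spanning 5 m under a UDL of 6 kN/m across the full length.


Total load = w * L = 6 * 5 = 30 kN
By symmetry, each reaction R = total / 2 = 30 / 2 = 15.0 kN

15.0 kN


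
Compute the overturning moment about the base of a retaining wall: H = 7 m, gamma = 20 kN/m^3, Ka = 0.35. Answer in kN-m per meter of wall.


Pa = 0.5 * Ka * gamma * H^2
= 0.5 * 0.35 * 20 * 7^2
= 171.5 kN/m
Arm = H / 3 = 7 / 3 = 2.3333 m
Mo = Pa * arm = Pa * H / 3 = 171.5 * 7 / 3 = 400.1667 kN-m/m

400.1667 kN-m/m


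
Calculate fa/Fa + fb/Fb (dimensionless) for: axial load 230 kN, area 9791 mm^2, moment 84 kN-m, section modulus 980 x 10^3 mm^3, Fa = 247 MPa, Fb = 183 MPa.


f_a = P / A = 230000.0 / 9791 = 23.491 MPa
f_b = M / S = 84000000.0 / 980000.0 = 85.7143 MPa
Ratio = f_a / Fa + f_b / Fb
= 23.491 / 247 + 85.7143 / 183
= 0.5635 (dimensionless)

0.5635 (dimensionless)


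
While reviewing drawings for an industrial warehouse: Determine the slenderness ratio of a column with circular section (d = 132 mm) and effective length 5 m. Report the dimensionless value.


Radius of gyration r = d / 4 = 132 / 4 = 33.0 mm
L_eff = 5000.0 mm
Slenderness ratio = L / r = 5000.0 / 33.0 = 151.52 (dimensionless)

151.52 (dimensionless)


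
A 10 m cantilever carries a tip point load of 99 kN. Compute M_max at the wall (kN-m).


For a cantilever with a point load at the free end:
M_max = P * L = 99 * 10 = 990 kN-m

990 kN-m


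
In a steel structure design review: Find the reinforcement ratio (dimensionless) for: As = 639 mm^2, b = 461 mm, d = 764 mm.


rho = As / (b * d)
= 639 / (461 * 764)
= 639 / 352204
= 0.001814 (dimensionless)

0.001814 (dimensionless)


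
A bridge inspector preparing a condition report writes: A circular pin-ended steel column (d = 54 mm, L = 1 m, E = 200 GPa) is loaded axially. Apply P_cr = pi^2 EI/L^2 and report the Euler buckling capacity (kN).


I = pi * d^4 / 64 = 417392.79 mm^4
L = 1000.0 mm
P_cr = pi^2 * E * I / L^2
= 9.8696 * 200000.0 * 417392.79 / 1000.0^2
= 823900.33 N = 823.9003 kN

823.9003 kN


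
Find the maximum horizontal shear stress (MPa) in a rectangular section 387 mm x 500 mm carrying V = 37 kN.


A = b * h = 387 * 500 = 193500 mm^2
V = 37 kN = 37000.0 N
tau_max = 1.5 * V / A = 1.5 * 37000.0 / 193500
= 0.2868 MPa

0.2868 MPa


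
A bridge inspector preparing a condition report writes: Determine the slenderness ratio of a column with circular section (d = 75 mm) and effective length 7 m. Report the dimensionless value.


Radius of gyration r = d / 4 = 75 / 4 = 18.75 mm
L_eff = 7000.0 mm
Slenderness ratio = L / r = 7000.0 / 18.75 = 373.33 (dimensionless)

373.33 (dimensionless)


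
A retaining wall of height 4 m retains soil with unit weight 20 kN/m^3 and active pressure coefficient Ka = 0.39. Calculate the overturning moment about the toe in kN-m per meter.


Pa = 0.5 * Ka * gamma * H^2
= 0.5 * 0.39 * 20 * 4^2
= 62.4 kN/m
Arm = H / 3 = 4 / 3 = 1.3333 m
Mo = Pa * arm = Pa * H / 3 = 62.4 * 4 / 3 = 83.2 kN-m/m

83.2 kN-m/m


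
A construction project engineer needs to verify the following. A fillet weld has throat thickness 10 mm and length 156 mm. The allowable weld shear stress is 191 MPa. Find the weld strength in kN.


Strength = throat * length * allowable stress
= 10 * 156 * 191 N
= 297960 N
= 297.96 kN

297.96 kN


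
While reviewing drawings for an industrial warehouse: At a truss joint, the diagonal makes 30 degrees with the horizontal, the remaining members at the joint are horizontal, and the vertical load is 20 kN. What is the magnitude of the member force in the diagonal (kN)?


At the joint, only the diagonal has a vertical component, so vertical equilibrium gives:
F * sin(30) = 20
F = 20 / sin(30)
= 20 / 0.5
= 40.0 kN

40.0 kN


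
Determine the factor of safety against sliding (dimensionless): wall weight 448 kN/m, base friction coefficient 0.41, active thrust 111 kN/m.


Resisting force = mu * W = 0.41 * 448 = 183.68 kN/m
FOS = Resisting / Driving = 183.68 / 111
= 1.6548 (dimensionless)

1.6548 (dimensionless)


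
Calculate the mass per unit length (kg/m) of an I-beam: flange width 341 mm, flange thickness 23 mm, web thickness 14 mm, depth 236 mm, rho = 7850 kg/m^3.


A_flanges = 2 * 341 * 23 = 15686 mm^2
A_web = (236 - 2 * 23) * 14 = 2660 mm^2
A_total = 15686 + 2660 = 18346 mm^2 = 0.018346 m^2
Weight = rho * A = 7850 * 0.018346 = 144.0161 kg/m

144.0161 kg/m


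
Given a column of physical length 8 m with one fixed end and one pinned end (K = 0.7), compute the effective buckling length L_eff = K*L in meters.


L_eff = K * L
= 0.7 * 8
= 5.6 m

5.6 m


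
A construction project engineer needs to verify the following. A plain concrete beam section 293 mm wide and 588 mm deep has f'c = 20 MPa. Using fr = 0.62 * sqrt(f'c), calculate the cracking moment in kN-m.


fr = 0.62 * sqrt(20) = 0.62 * 4.4721 = 2.7727 MPa
I = 293 * 588^3 / 12 = 4963846608.0 mm^4
y_t = 294.0 mm
M_cr = fr * I / y_t = 2.7727 * 4963846608.0 / 294.0 N-mm
= 46.8142 kN-m

46.8142 kN-m


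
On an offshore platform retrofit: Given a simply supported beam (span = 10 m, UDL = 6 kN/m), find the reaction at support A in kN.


Total load = w * L = 6 * 10 = 60 kN
By symmetry, each reaction R = total / 2 = 60 / 2 = 30.0 kN

30.0 kN


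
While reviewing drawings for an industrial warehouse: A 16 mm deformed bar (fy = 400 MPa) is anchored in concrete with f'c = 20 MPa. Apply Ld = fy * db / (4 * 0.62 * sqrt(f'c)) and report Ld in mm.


Ld = (fy * db) / (4 * 0.62 * sqrt(f'c))
= (400 * 16) / (4 * 0.62 * sqrt(20))
= 6400 / 11.0909
= 577.05 mm

577.05 mm


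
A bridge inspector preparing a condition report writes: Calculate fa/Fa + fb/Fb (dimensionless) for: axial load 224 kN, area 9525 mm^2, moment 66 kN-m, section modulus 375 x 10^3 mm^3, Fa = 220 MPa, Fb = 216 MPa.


f_a = P / A = 224000.0 / 9525 = 23.5171 MPa
f_b = M / S = 66000000.0 / 375000.0 = 176.0 MPa
Ratio = f_a / Fa + f_b / Fb
= 23.5171 / 220 + 176.0 / 216
= 0.9217 (dimensionless)

0.9217 (dimensionless)


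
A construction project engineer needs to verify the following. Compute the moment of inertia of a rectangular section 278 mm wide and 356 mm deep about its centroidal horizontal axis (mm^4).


I = b * h^3 / 12
= 278 * 356^3 / 12
= 278 * 45118016 / 12
= 1045234037.33 mm^4

1045234037.33 mm^4


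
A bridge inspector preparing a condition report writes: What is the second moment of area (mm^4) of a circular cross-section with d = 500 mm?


r = d / 2 = 500 / 2 = 250.0 mm
I = pi * r^4 / 4 = pi * 250.0^4 / 4
= 3067961575.77 mm^4

3067961575.77 mm^4


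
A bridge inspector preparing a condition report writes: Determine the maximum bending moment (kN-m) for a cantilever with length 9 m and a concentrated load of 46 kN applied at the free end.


For a cantilever with a point load at the free end:
M_max = P * L = 46 * 9 = 414 kN-m

414 kN-m


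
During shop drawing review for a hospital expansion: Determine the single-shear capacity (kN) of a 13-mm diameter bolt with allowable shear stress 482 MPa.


A = pi * d^2 / 4 = pi * 13^2 / 4 = 132.7323 mm^2
V = f_v * A / 1000 = 482 * 132.7323 / 1000
= 63.977 kN

63.977 kN


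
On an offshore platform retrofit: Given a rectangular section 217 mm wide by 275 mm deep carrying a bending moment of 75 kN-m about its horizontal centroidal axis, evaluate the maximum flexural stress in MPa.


I = b * h^3 / 12 = 217 * 275^3 / 12 = 376076822.92 mm^4
y = h / 2 = 275 / 2 = 137.5 mm
M = 75 kN-m = 75000000.0 N-mm
sigma = M * y / I = 75000000.0 * 137.5 / 376076822.92
= 27.42 MPa

27.42 MPa


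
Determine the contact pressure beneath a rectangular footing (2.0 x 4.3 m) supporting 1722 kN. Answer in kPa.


A = 2.0 * 4.3 = 8.6 m^2
q = P / A = 1722 / 8.6
= 200.2326 kPa

200.2326 kPa


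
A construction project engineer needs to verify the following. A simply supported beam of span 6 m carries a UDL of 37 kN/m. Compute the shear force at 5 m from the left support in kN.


R_A = w * L / 2 = 37 * 6 / 2 = 111.0 kN
V(x) = R_A - w * x = 111.0 - 37 * 5
= -74.0 kN

-74.0 kN


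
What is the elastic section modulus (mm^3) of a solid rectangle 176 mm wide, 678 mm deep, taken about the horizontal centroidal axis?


S = b * h^2 / 6
= 176 * 678^2 / 6
= 176 * 459684 / 6
= 13484064.0 mm^3

13484064.0 mm^3


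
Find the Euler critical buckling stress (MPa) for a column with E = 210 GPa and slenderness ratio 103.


sigma_cr = pi^2 * E / lambda^2
= 9.8696 * 210000.0 / 103^2
= 9.8696 * 210000.0 / 10609
= 195.364 MPa

195.364 MPa


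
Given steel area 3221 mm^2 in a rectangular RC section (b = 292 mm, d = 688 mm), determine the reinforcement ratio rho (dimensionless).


rho = As / (b * d)
= 3221 / (292 * 688)
= 3221 / 200896
= 0.016033 (dimensionless)

0.016033 (dimensionless)


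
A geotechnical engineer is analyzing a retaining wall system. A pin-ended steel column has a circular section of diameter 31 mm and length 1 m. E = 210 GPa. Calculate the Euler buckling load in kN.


I = pi * d^4 / 64 = 45333.23 mm^4
L = 1000.0 mm
P_cr = pi^2 * E * I / L^2
= 9.8696 * 210000.0 * 45333.23 / 1000.0^2
= 93958.42 N = 93.9584 kN

93.9584 kN


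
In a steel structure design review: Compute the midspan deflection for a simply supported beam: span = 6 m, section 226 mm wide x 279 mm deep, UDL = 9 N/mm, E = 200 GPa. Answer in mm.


I = 226 * 279^3 / 12 = 409015534.5 mm^4
L = 6000.0 mm, w = 9 N/mm, E = 200000.0 MPa
delta = 5 * w * L^4 / (384 * E * I)
= 5 * 9 * 6000.0^4 / (384 * 200000.0 * 409015534.5)
= 1.8566 mm

1.8566 mm


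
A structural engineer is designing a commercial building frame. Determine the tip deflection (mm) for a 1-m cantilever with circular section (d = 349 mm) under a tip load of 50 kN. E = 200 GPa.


I = pi * d^4 / 64 = pi * 349^4 / 64 = 728235098.33 mm^4
L = 1000.0 mm, P = 50000.0 N, E = 200000.0 MPa
delta = P * L^3 / (3 * E * I)
= 50000.0 * 1000.0^3 / (3 * 200000.0 * 728235098.33)
= 0.1144 mm

0.1144 mm


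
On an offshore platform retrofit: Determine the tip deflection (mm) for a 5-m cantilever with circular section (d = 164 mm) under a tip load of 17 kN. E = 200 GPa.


I = pi * d^4 / 64 = pi * 164^4 / 64 = 35509559.99 mm^4
L = 5000.0 mm, P = 17000.0 N, E = 200000.0 MPa
delta = P * L^3 / (3 * E * I)
= 17000.0 * 5000.0^3 / (3 * 200000.0 * 35509559.99)
= 99.7384 mm

99.7384 mm


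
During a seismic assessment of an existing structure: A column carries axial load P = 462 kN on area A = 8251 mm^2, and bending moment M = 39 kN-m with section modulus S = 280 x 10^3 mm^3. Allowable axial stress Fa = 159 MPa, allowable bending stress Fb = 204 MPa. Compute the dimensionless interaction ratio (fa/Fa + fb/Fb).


f_a = P / A = 462000.0 / 8251 = 55.9932 MPa
f_b = M / S = 39000000.0 / 280000.0 = 139.2857 MPa
Ratio = f_a / Fa + f_b / Fb
= 55.9932 / 159 + 139.2857 / 204
= 1.0349 (dimensionless)

1.0349 (dimensionless)


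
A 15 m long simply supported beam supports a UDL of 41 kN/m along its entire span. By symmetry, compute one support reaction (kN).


Total load = w * L = 41 * 15 = 615 kN
By symmetry, each reaction R = total / 2 = 615 / 2 = 307.5 kN

307.5 kN


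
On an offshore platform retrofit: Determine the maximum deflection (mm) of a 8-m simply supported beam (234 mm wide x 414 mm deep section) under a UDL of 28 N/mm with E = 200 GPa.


I = 234 * 414^3 / 12 = 1383679908.0 mm^4
L = 8000.0 mm, w = 28 N/mm, E = 200000.0 MPa
delta = 5 * w * L^4 / (384 * E * I)
= 5 * 28 * 8000.0^4 / (384 * 200000.0 * 1383679908.0)
= 5.3962 mm

5.3962 mm


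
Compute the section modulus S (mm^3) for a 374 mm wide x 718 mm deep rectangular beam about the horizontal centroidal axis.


S = b * h^2 / 6
= 374 * 718^2 / 6
= 374 * 515524 / 6
= 32134329.33 mm^3

32134329.33 mm^3


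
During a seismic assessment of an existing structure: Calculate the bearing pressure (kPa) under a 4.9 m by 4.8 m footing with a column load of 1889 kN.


A = 4.9 * 4.8 = 23.52 m^2
q = P / A = 1889 / 23.52
= 80.3146 kPa

80.3146 kPa


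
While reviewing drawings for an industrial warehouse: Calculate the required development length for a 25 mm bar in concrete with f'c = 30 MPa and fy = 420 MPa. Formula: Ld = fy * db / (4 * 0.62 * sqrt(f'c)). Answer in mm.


Ld = (fy * db) / (4 * 0.62 * sqrt(f'c))
= (420 * 25) / (4 * 0.62 * sqrt(30))
= 10500 / 13.5835
= 773.0 mm

773.0 mm


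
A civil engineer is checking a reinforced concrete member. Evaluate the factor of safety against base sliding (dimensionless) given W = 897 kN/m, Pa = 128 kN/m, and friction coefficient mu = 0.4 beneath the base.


Resisting force = mu * W = 0.4 * 897 = 358.8 kN/m
FOS = Resisting / Driving = 358.8 / 128
= 2.8031 (dimensionless)

2.8031 (dimensionless)


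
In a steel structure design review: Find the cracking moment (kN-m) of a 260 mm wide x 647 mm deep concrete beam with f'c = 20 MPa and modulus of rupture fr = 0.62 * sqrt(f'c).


fr = 0.62 * sqrt(20) = 0.62 * 4.4721 = 2.7727 MPa
I = 260 * 647^3 / 12 = 5868200498.33 mm^4
y_t = 323.5 mm
M_cr = fr * I / y_t = 2.7727 * 5868200498.33 / 323.5 N-mm
= 50.2965 kN-m

50.2965 kN-m


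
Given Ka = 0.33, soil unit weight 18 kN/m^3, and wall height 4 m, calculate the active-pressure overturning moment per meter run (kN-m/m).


Pa = 0.5 * Ka * gamma * H^2
= 0.5 * 0.33 * 18 * 4^2
= 47.52 kN/m
Arm = H / 3 = 4 / 3 = 1.3333 m
Mo = Pa * arm = Pa * H / 3 = 47.52 * 4 / 3 = 63.36 kN-m/m

63.36 kN-m/m


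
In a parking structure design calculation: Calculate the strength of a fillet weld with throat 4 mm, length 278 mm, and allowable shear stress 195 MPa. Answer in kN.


Strength = throat * length * allowable stress
= 4 * 278 * 195 N
= 216840 N
= 216.84 kN

216.84 kN


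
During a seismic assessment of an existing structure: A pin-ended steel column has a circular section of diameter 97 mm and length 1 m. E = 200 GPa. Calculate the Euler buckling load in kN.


I = pi * d^4 / 64 = 4345670.92 mm^4
L = 1000.0 mm
P_cr = pi^2 * E * I / L^2
= 9.8696 * 200000.0 * 4345670.92 / 1000.0^2
= 8578010.57 N = 8578.0106 kN

8578.0106 kN


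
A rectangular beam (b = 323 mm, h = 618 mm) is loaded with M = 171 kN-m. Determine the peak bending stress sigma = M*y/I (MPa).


I = b * h^3 / 12 = 323 * 618^3 / 12 = 6353114778.0 mm^4
y = h / 2 = 618 / 2 = 309.0 mm
M = 171 kN-m = 171000000.0 N-mm
sigma = M * y / I = 171000000.0 * 309.0 / 6353114778.0
= 8.32 MPa

8.32 MPa


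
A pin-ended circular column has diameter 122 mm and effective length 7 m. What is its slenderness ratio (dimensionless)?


Radius of gyration r = d / 4 = 122 / 4 = 30.5 mm
L_eff = 7000.0 mm
Slenderness ratio = L / r = 7000.0 / 30.5 = 229.51 (dimensionless)

229.51 (dimensionless)


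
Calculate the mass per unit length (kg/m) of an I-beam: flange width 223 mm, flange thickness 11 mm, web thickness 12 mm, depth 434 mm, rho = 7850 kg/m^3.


A_flanges = 2 * 223 * 11 = 4906 mm^2
A_web = (434 - 2 * 11) * 12 = 4944 mm^2
A_total = 4906 + 4944 = 9850 mm^2 = 0.009850 m^2
Weight = rho * A = 7850 * 0.009850 = 77.3225 kg/m

77.3225 kg/m


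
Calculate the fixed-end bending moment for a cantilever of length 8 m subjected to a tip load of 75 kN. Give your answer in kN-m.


For a cantilever with a point load at the free end:
M_max = P * L = 75 * 8 = 600 kN-m

600 kN-m


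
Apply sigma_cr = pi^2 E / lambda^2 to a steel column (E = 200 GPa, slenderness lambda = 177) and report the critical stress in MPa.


sigma_cr = pi^2 * E / lambda^2
= 9.8696 * 200000.0 / 177^2
= 9.8696 * 200000.0 / 31329
= 63.0062 MPa

63.0062 MPa
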